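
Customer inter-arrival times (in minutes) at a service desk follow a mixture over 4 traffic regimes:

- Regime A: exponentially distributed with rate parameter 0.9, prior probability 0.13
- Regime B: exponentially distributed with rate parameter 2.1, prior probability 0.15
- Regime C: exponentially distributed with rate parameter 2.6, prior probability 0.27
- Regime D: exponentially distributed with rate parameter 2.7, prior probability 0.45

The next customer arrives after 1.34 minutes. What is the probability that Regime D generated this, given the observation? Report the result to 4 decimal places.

0.3017

By Bayes' theorem, P(k | x) = π_k f_k(x) / Σ_j π_j f_j(x).
Component likelihoods at x = 1.34 minutes:
  f_A = 0.269453
  f_B = 0.125926
  f_C = 0.0797795
  f_D = 0.072458
Multiply by the mixture weights:
  π_A·f_A = 0.13 × 0.269453 = 0.0350289
  π_B·f_B = 0.15 × 0.125926 = 0.0188889
  π_C·f_C = 0.27 × 0.0797795 = 0.0215405
  π_D·f_D = 0.45 × 0.072458 = 0.0326061
Evidence: 0.0350289 + 0.0188889 + 0.0215405 + 0.0326061 = 0.108064
So the posterior for Regime D is 0.0326061 / 0.108064 ≈ 0.3017.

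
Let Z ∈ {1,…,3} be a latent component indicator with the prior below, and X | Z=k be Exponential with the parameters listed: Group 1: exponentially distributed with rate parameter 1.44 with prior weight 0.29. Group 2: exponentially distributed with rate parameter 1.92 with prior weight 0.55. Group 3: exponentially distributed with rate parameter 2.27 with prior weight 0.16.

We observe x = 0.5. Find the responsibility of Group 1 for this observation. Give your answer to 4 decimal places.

0.2806

Posterior ∝ prior × likelihood, so P(k | x) ∝ w_k f_k(x); normalise over all components.
Evaluate each component's likelihood at the observed value:
  f_1 = 1.44·e^(−1.44·0.5) = 1.44·e^(−0.7200) = 0.700923
  f_2 = 1.92·e^(−1.92·0.5) = 1.92·e^(−0.9600) = 0.735154
  f_3 = 2.27·e^(−2.27·0.5) = 2.27·e^(−1.1350) = 0.729628
Unnormalised posteriors:
  w_1·f_1 = 0.29 × 0.700923 = 0.203268
  w_2·f_2 = 0.55 × 0.735154 = 0.404335
  w_3·f_3 = 0.16 × 0.729628 = 0.116741
Normaliser: 0.203268 + 0.404335 + 0.116741 = 0.724343
P(Group 1 | data) = 0.203268 / 0.724343 ≈ 0.2806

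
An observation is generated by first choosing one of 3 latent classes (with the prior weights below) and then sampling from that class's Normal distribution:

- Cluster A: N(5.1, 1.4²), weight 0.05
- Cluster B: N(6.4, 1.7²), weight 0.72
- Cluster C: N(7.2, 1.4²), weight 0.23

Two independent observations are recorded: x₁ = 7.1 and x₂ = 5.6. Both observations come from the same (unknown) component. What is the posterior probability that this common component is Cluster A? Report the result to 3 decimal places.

0.031

Apply Bayes' rule: the posterior for each component is proportional to its prior times its likelihood at x.
Since both observations come from the same component, the likelihood for component k is f_k(x₁)·f_k(x₂).
  L_A = [(1/(1.4·√(2π)))·exp(−(7.1−5.1)²/(2·1.4²)) = 0.284959·exp(-1.02041) = 0.102713] × [0.267353] = 0.0274605
  L_B = [(1/(1.7·√(2π)))·exp(−(7.1−6.4)²/(2·1.7²)) = 0.234672·exp(-0.08478) = 0.215598] × [0.210074] = 0.0452915
  L_C = [(1/(1.4·√(2π)))·exp(−(7.1−7.2)²/(2·1.4²)) = 0.284959·exp(-0.00255) = 0.284233] × [0.148307] = 0.0421537
Unnormalised posteriors:
  w_A·L_A = 0.05 × 0.0274605 = 0.00137303
  w_B·L_B = 0.72 × 0.0452915 = 0.0326099
  w_C·L_C = 0.23 × 0.0421537 = 0.00969534
Evidence: 0.00137303 + 0.0326099 + 0.00969534 = 0.0436783
P(Cluster A | x) ≈ 0.031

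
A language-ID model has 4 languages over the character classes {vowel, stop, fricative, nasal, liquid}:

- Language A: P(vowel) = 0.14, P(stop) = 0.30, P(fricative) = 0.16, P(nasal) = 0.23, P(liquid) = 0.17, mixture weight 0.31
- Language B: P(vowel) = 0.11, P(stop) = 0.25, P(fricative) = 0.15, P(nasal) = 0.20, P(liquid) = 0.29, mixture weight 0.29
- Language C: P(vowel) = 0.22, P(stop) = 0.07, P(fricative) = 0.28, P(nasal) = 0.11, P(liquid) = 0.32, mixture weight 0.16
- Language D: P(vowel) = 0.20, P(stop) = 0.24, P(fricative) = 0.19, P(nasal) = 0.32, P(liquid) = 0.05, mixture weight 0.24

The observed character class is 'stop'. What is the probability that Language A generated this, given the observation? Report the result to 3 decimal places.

The responsibility of component k is π_k f_k(x) divided by Σ_j π_j f_j(x).
Evaluate each component's likelihood at the observed value:
  f_A = P(stop | comp) = 0.30
  f_B = P(stop | comp) = 0.25
  f_C = P(stop | comp) = 0.07
  f_D = P(stop | comp) = 0.24
Unnormalised posteriors:
  π_A·f_A = 0.31 × 0.3 = 0.093
  π_B·f_B = 0.29 × 0.25 = 0.0725
  π_C·f_C = 0.16 × 0.07 = 0.0112
  π_D·f_D = 0.24 × 0.24 = 0.0576
Denominator: 0.093 + 0.0725 + 0.0112 + 0.0576 = 0.2343
P(Language A | 'stop') = 0.093 / 0.2343 ≈ 0.397

0.397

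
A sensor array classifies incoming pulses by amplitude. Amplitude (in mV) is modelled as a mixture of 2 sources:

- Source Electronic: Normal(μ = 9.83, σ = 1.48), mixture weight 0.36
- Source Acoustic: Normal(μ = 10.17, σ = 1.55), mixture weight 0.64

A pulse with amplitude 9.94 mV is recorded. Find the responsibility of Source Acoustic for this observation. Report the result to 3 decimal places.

By Bayes' theorem, P(k | x) = P(Z=k) f_k(x) / Σ_j P(Z=j) f_j(x).
Component likelihoods at x = 9.94 mV:
  p_Electronic = 0.268812
  p_Acoustic = 0.254564
Prior × likelihood for each component:
  P(Z=Electronic)·p_Electronic = 0.36 × 0.268812 = 0.0967724
  P(Z=Acoustic)·p_Acoustic = 0.64 × 0.254564 = 0.162921
Normaliser: 0.0967724 + 0.162921 = 0.259693
Responsibility of Source Acoustic: 0.162921 / 0.259693 ≈ 0.627

0.627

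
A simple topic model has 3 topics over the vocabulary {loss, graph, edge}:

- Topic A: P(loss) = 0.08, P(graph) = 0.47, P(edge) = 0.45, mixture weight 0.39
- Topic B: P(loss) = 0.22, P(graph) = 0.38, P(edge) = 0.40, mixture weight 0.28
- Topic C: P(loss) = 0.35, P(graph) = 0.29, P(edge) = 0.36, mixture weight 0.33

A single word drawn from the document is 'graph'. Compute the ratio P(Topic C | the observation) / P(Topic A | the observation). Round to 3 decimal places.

0.522

The posterior odds equal the prior odds times the likelihood ratio: (π_i/π_j)·(f_i(x)/f_j(x)).
Evaluate each component's likelihood at the observed value:
  f_A = 0.47
  f_B = 0.38
  f_C = 0.29
0.0957 / 0.1833 ≈ 0.522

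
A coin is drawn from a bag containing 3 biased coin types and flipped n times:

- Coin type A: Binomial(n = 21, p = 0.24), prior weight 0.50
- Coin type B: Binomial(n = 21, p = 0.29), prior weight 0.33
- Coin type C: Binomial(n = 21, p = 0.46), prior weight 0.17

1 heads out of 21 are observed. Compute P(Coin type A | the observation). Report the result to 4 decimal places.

0.8298

The responsibility of component k is π_k f_k(x) divided by Σ_j π_j f_j(x).
Binomial probabilities:
  L_A = C(21,1)·0.24^1·0.76^20 = 21·0.24·0.00413306 = 0.0208306
  L_B = C(21,1)·0.29^1·0.71^20 = 21·0.29·0.00105966 = 0.00645334
  L_C = C(21,1)·0.46^1·0.54^20 = 21·0.46·4.44504e-06 = 4.2939e-05
Weight by the priors:
  π_A·L_A = 0.50 × 0.0208306 = 0.0104153
  π_B·L_B = 0.33 × 0.00645334 = 0.0021296
  π_C·L_C = 0.17 × 4.2939e-05 = 7.29964e-06
Sum: 0.0104153 + 0.0021296 + 7.29964e-06 = 0.0125522
So the posterior for Coin type A is 0.0104153 / 0.0125522 ≈ 0.8298.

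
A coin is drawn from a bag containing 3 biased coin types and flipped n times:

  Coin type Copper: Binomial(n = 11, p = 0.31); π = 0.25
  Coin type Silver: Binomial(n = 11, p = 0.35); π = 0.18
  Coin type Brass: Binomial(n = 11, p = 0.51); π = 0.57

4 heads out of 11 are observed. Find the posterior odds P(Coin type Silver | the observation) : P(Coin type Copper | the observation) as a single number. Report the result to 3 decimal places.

Only the two components matter; the odds are (π_i f_i(x)) / (π_j f_j(x)).
Binomial probabilities:
  f_Copper = 0.226936
  f_Silver = 0.242761
  f_Brass = 0.151414
Posterior odds = (π_Silver·f_Silver) / (π_Copper·f_Copper) = (0.18·0.242761) / (0.25·0.226936) = 0.0436971 / 0.0567341 ≈ 0.770

0.770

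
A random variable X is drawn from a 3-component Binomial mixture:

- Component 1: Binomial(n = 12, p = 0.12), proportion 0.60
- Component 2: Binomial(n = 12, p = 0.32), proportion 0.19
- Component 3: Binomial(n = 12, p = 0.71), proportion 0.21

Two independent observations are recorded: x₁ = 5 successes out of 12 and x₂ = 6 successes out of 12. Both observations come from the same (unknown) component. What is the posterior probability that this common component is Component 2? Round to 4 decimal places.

Apply Bayes' rule: the posterior for each component is proportional to its prior times its likelihood at x.
Since both observations come from the same component, the likelihood for component k is f_k(x₁)·f_k(x₂).
  f_1 = [C(12,5)·0.12^5·0.88^7 = 792·2.48832e-05·0.408676 = 0.00805397] × [0.00128131] = 1.03197e-05
  f_2 = [C(12,5)·0.32^5·0.68^7 = 792·0.00335544·0.0672299 = 0.178664] × [0.0980901] = 0.0175252
  f_3 = [C(12,5)·0.71^5·0.29^7 = 792·0.180423·0.000172499 = 0.0246492] × [0.0704061] = 0.00173545
Weight by the priors:
  P(Z=1)·f_1 = 0.60 × 1.03197e-05 = 6.1918e-06
  P(Z=2)·f_2 = 0.19 × 0.0175252 = 0.00332979
  P(Z=3)·f_3 = 0.21 × 0.00173545 = 0.000364445
Marginal: 6.1918e-06 + 0.00332979 + 0.000364445 = 0.00370042
P(Component 2 | x₁, x₂) ≈ 0.8998

0.8998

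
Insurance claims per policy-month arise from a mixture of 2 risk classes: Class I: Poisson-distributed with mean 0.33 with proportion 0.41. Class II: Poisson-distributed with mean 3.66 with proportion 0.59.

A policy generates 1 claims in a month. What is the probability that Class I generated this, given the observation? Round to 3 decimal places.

0.636

By Bayes' theorem, P(k | x) = π_k f_k(x) / Σ_j π_j f_j(x).
Evaluate each component's likelihood at the observed value:
  p_I = e^(−0.33)·0.33^1/1! = 0.237245
  p_II = e^(−3.66)·3.66^1/1! = 0.094181
Prior × likelihood for each component:
  π_I·p_I = 0.41 × 0.237245 = 0.0972704
  π_II·p_II = 0.59 × 0.094181 = 0.0555668
Evidence: 0.0972704 + 0.0555668 = 0.152837
So the posterior for Class I is 0.0972704 / 0.152837 ≈ 0.636.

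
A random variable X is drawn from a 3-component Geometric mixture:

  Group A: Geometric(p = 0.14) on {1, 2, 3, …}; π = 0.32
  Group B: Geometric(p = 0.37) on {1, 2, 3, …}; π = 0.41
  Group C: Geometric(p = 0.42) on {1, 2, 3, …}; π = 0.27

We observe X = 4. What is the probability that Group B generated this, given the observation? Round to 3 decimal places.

0.428

Apply Bayes' rule: the posterior for each component is proportional to its prior times its likelihood at x.
Component likelihoods at x = 4:
  L_A = 0.14·(1−0.14)^3 = 0.14·0.636056 = 0.0890478
  L_B = 0.37·(1−0.37)^3 = 0.37·0.250047 = 0.0925174
  L_C = 0.42·(1−0.42)^3 = 0.42·0.195112 = 0.081947
Prior × likelihood for each component:
  w_A·L_A = 0.32 × 0.0890478 = 0.0284953
  w_B·L_B = 0.41 × 0.0925174 = 0.0379321
  w_C·L_C = 0.27 × 0.081947 = 0.0221257
Marginal: 0.0284953 + 0.0379321 + 0.0221257 = 0.0885531
P(Group B | x) = 0.0379321 / 0.0885531 ≈ 0.428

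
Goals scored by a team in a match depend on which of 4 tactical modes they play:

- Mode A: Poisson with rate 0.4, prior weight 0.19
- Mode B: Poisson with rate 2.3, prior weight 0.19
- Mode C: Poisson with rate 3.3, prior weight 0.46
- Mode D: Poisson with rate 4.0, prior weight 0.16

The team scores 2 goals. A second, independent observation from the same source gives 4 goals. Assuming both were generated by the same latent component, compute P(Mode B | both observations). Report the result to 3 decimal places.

0.216

Posterior ∝ prior × likelihood, so P(k | x) ∝ π_k f_k(x); normalise over all components.
Since both observations come from the same component, the likelihood for component k is f_k(x₁)·f_k(x₂).
  f_A = [e^(−0.4)·0.4^2/2! = 0.0536256] × [0.000715008] = 3.83427e-05
  f_B = [e^(−2.3)·2.3^2/2! = 0.265185] × [0.116902] = 0.0310007
  f_C = [e^(−3.3)·3.3^2/2! = 0.200829] × [0.182252] = 0.0366015
  f_D = [e^(−4.0)·4.0^2/2! = 0.146525] × [0.195367] = 0.0286261
Prior × likelihood for each component:
  π_A·f_A = 0.19 × 3.83427e-05 = 7.28512e-06
  π_B·f_B = 0.19 × 0.0310007 = 0.00589013
  π_C·f_C = 0.46 × 0.0366015 = 0.0168367
  π_D·f_D = 0.16 × 0.0286261 = 0.00458018
Evidence: 7.28512e-06 + 0.00589013 + 0.0168367 + 0.00458018 = 0.0273143
Responsibility of Mode B: 0.00589013 / 0.0273143 ≈ 0.216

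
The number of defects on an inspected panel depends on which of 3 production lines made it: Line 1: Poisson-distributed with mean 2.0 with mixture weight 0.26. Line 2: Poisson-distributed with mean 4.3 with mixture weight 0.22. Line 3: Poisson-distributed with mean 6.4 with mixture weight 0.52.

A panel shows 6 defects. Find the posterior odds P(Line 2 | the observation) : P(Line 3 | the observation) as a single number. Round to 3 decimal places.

Since P(k|x) ∝ P(Z=k) f_k(x), the posterior odds are P(Z=i) f_i(x) / (P(Z=j) f_j(x)).
Poisson probabilities:
  p_1 = 0.0120298
  p_2 = 0.119127
  p_3 = 0.158585
0.026208 / 0.0824643 ≈ 0.318

0.318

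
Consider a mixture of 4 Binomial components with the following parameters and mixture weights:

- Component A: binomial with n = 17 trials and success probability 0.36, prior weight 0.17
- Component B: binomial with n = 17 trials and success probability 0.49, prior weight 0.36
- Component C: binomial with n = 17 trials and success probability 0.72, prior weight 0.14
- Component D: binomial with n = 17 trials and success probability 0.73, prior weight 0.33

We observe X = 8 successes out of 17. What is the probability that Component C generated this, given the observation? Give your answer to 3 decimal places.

0.027

The responsibility of component k is π_k f_k(x) divided by Σ_j π_j f_j(x).
Binomial probabilities:
  p_A = C(17,8)·0.36^8·0.64^9 = 24310·0.000282111·0.0180144 = 0.123545
  p_B = C(17,8)·0.49^8·0.51^9 = 24310·0.00332329·0.00233417 = 0.188575
  p_C = C(17,8)·0.72^8·0.28^9 = 24310·0.0722204·1.05785e-05 = 0.0185724
  p_D = C(17,8)·0.73^8·0.27^9 = 24310·0.080646·7.6256e-06 = 0.01495
Multiply by the mixture weights:
  π_A·p_A = 0.17 × 0.123545 = 0.0210026
  π_B·p_B = 0.36 × 0.188575 = 0.0678872
  π_C·p_C = 0.14 × 0.0185724 = 0.00260013
  π_D·p_D = 0.33 × 0.01495 = 0.00493351
Normaliser: 0.0210026 + 0.0678872 + 0.00260013 + 0.00493351 = 0.0964234
P(Component C | x) ≈ 0.027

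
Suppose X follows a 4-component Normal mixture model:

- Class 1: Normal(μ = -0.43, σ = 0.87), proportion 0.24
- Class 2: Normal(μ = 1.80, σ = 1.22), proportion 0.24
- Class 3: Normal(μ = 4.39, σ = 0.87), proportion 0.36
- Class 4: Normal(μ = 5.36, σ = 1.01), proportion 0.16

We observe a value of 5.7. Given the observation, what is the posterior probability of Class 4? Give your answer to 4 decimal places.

0.5270

P(component k | x) = π_k·f_k(x) / marginal(x), where marginal(x) = Σ_j π_j·f_j(x).
Evaluate each component's likelihood at the observed value:
  f_1 = 7.60228e-12
  f_2 = 0.00197477
  f_3 = 0.147591
  f_4 = 0.373234
Prior × likelihood for each component:
  π_1·f_1 = 0.24 × 7.60228e-12 = 1.82455e-12
  π_2·f_2 = 0.24 × 0.00197477 = 0.000473945
  π_3·f_3 = 0.36 × 0.147591 = 0.0531326
  π_4·f_4 = 0.16 × 0.373234 = 0.0597174
Normaliser: 1.82455e-12 + 0.000473945 + 0.0531326 + 0.0597174 = 0.113324
Responsibility of Class 4: 0.0597174 / 0.113324 ≈ 0.5270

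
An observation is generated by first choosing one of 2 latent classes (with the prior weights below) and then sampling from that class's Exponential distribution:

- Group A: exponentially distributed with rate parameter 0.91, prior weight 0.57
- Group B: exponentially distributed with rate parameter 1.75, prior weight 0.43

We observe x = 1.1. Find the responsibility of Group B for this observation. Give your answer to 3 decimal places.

Apply Bayes' rule: the posterior for each component is proportional to its prior times its likelihood at x.
Evaluate each component's likelihood at the observed value:
  f_A = 0.91·e^(−0.91·1.1) = 0.91·e^(−1.0010) = 0.334436
  f_B = 1.75·e^(−1.75·1.1) = 1.75·e^(−1.9250) = 0.255283
Prior × likelihood for each component:
  π_A·f_A = 0.57 × 0.334436 = 0.190628
  π_B·f_B = 0.43 × 0.255283 = 0.109772
Marginal: 0.190628 + 0.109772 = 0.3004
Responsibility of Group B: 0.109772 / 0.3004 ≈ 0.365

0.365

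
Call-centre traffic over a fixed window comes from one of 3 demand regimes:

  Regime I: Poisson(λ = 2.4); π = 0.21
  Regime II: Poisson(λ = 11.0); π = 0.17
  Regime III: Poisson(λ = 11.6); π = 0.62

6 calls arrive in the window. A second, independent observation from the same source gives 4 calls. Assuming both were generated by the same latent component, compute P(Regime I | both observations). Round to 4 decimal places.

By Bayes' theorem, P(k | x) = P(Z=k) f_k(x) / Σ_j P(Z=j) f_j(x).
Since both observations come from the same component, the likelihood for component k is f_k(x₁)·f_k(x₂).
  p_I = [e^(−2.4)·2.4^6/6! = 0.0240784] × [0.125408] = 0.00301964
  p_II = [e^(−11.0)·11.0^6/6! = 0.0410946] × [0.0101887] = 0.000418701
  p_III = [e^(−11.6)·11.6^6/6! = 0.031017] × [0.0069152] = 0.000214489
Unnormalised posteriors:
  P(Z=I)·p_I = 0.21 × 0.00301964 = 0.000634124
  P(Z=II)·p_II = 0.17 × 0.000418701 = 7.11793e-05
  P(Z=III)·p_III = 0.62 × 0.000214489 = 0.000132983
Evidence: 0.000634124 + 7.11793e-05 + 0.000132983 = 0.000838287
Responsibility of Regime I: 0.000634124 / 0.000838287 ≈ 0.7565

0.7565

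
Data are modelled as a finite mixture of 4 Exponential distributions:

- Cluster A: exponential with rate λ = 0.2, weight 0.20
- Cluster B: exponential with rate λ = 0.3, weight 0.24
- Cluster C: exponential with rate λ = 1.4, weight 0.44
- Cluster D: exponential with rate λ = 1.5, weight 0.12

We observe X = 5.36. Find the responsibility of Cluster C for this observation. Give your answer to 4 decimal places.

0.0119

Apply Bayes' rule: the posterior for each component is proportional to its prior times its likelihood at x.
Component likelihoods at x = 5.36:
  L_A = 0.0684646
  L_B = 0.0600863
  L_C = 0.000771227
  L_D = 0.000483463
Multiply by the mixture weights:
  π_A·L_A = 0.20 × 0.0684646 = 0.0136929
  π_B·L_B = 0.24 × 0.0600863 = 0.0144207
  π_C·L_C = 0.44 × 0.000771227 = 0.00033934
  π_D·L_D = 0.12 × 0.000483463 = 5.80156e-05
Normaliser: 0.0136929 + 0.0144207 + 0.00033934 + 5.80156e-05 = 0.028511
Responsibility of Cluster C: 0.00033934 / 0.028511 ≈ 0.0119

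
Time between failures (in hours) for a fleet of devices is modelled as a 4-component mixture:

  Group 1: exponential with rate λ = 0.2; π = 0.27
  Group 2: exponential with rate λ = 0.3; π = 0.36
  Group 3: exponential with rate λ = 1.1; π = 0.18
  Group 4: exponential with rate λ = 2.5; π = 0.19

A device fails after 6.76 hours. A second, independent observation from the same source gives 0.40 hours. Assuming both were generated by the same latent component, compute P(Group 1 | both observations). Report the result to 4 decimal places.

0.4003

The responsibility of component k is w_k f_k(x) divided by Σ_j w_j f_j(x).
Since both observations come from the same component, the likelihood for component k is f_k(x₁)·f_k(x₂).
  p_1 = [0.0517445] × [0.184623] = 0.00955323
  p_2 = [0.0394795] × [0.266076] = 0.0105046
  p_3 = [0.000648603] × [0.70844] = 0.000459496
  p_4 = [1.14383e-07] × [0.919699] = 1.05198e-07
Unnormalised posteriors:
  w_1·p_1 = 0.27 × 0.00955323 = 0.00257937
  w_2·p_2 = 0.36 × 0.0105046 = 0.00378164
  w_3·p_3 = 0.18 × 0.000459496 = 8.27093e-05
  w_4·p_4 = 0.19 × 1.05198e-07 = 1.99877e-08
Denominator: 0.00257937 + 0.00378164 + 8.27093e-05 + 1.99877e-08 = 0.00644374
P(Group 1 | x₁, x₂) = 0.00257937 / 0.00644374 ≈ 0.4003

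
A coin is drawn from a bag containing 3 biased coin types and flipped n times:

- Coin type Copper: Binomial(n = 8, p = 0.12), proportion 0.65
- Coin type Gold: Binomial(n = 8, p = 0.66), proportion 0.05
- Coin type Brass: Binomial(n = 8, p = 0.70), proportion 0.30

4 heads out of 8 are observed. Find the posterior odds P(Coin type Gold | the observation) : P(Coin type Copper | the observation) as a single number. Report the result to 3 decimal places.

Only the two components matter; the odds are (π_i f_i(x)) / (π_j f_j(x)).
Binomial probabilities:
  p_Copper = C(8,4)·0.12^4·0.88^4 = 70·0.00020736·0.599695 = 0.0087047
  p_Gold = C(8,4)·0.66^4·0.34^4 = 70·0.189747·0.0133634 = 0.177496
  p_Brass = C(8,4)·0.70^4·0.30^4 = 70·0.2401·0.0081 = 0.136137
Odds = (0.05/0.65) × (0.177496/0.0087047) = 0.0769231 × 20.3909 ≈ 1.569

1.569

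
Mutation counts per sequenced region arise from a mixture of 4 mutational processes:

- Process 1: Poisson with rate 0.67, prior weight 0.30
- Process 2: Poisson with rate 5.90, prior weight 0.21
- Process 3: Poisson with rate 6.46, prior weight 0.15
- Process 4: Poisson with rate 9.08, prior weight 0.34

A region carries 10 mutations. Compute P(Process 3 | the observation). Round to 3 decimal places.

Posterior ∝ prior × likelihood, so P(k | x) ∝ P(Z=k) f_k(x); normalise over all components.
Component likelihoods at x = 10 mutations:
  f_1 = 2.57044e-09
  f_2 = 0.0385851
  f_3 = 0.0545783
  f_4 = 0.119592
Weight by the priors:
  P(Z=1)·f_1 = 0.30 × 2.57044e-09 = 7.71132e-10
  P(Z=2)·f_2 = 0.21 × 0.0385851 = 0.00810287
  P(Z=3)·f_3 = 0.15 × 0.0545783 = 0.00818674
  P(Z=4)·f_4 = 0.34 × 0.119592 = 0.0406612
Normaliser: 7.71132e-10 + 0.00810287 + 0.00818674 + 0.0406612 = 0.0569508
P(Process 3 | x) ≈ 0.144

0.144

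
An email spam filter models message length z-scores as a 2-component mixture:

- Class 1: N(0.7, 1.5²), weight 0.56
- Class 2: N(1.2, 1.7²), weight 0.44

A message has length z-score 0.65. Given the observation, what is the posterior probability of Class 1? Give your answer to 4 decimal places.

0.6030

P(component k | x) = π_k·f_k(x) / marginal(x), where marginal(x) = Σ_j π_j·f_j(x).
Evaluate each component's likelihood at the observed value:
  L_1 = 0.265814
  L_2 = 0.222706
Multiply by the mixture weights:
  π_1·L_1 = 0.56 × 0.265814 = 0.148856
  π_2·L_2 = 0.44 × 0.222706 = 0.0979907
Marginal: 0.148856 + 0.0979907 = 0.246846
P(Class 1 | 0.65) ≈ 0.6030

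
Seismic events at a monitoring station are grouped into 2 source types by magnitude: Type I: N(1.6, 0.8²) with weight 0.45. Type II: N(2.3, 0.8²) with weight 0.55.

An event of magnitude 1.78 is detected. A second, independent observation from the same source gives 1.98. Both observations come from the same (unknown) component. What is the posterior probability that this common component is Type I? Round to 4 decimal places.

0.4881

Posterior ∝ prior × likelihood, so P(k | x) ∝ π_k f_k(x); normalise over all components.
Since both observations come from the same component, the likelihood for component k is f_k(x₁)·f_k(x₂).
  L_I = [(1/(0.8·√(2π)))·exp(−(1.78−1.6)²/(2·0.8²)) = 0.498678·exp(-0.02531) = 0.486213] × [0.445478] = 0.216597
  L_II = [(1/(0.8·√(2π)))·exp(−(1.78−2.3)²/(2·0.8²)) = 0.498678·exp(-0.21125) = 0.403715] × [0.460338] = 0.185845
Unnormalised posteriors:
  π_I·L_I = 0.45 × 0.216597 = 0.0974688
  π_II·L_II = 0.55 × 0.185845 = 0.102215
Denominator: 0.0974688 + 0.102215 = 0.199684
So the posterior for Type I is 0.0974688 / 0.199684 ≈ 0.4881.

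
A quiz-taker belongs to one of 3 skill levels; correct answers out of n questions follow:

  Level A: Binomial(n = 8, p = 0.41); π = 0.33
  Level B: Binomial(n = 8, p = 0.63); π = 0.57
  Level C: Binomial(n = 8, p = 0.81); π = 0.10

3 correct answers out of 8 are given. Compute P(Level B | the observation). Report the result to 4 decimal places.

The responsibility of component k is π_k f_k(x) divided by Σ_j π_j f_j(x).
Binomial probabilities:
  f_A = 0.27593
  f_B = 0.0970998
  f_C = 0.00736904
Weight by the priors:
  π_A·f_A = 0.33 × 0.27593 = 0.0910571
  π_B·f_B = 0.57 × 0.0970998 = 0.0553469
  π_C·f_C = 0.10 × 0.00736904 = 0.000736904
Marginal: 0.0910571 + 0.0553469 + 0.000736904 = 0.147141
Responsibility of Level B: 0.0553469 / 0.147141 ≈ 0.3761

0.3761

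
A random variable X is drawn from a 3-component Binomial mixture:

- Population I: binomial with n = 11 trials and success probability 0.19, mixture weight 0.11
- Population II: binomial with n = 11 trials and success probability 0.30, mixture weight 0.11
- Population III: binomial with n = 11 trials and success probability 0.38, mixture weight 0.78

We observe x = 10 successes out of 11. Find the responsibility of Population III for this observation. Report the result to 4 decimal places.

0.9851

P(component k | x) = w_k·f_k(x) / marginal(x), where marginal(x) = Σ_j w_j·f_j(x).
Binomial probabilities:
  L_I = C(11,10)·0.19^10·0.81^1 = 11·6.13107e-08·0.81 = 5.46278e-07
  L_II = C(11,10)·0.30^10·0.70^1 = 11·5.9049e-06·0.7 = 4.54677e-05
  L_III = C(11,10)·0.38^10·0.62^1 = 11·6.27821e-05·0.62 = 0.000428174
Prior × likelihood for each component:
  w_I·L_I = 0.11 × 5.46278e-07 = 6.00906e-08
  w_II·L_II = 0.11 × 4.54677e-05 = 5.00145e-06
  w_III·L_III = 0.78 × 0.000428174 = 0.000333976
Marginal: 6.00906e-08 + 5.00145e-06 + 0.000333976 = 0.000339037
Responsibility of Population III: 0.000333976 / 0.000339037 ≈ 0.9851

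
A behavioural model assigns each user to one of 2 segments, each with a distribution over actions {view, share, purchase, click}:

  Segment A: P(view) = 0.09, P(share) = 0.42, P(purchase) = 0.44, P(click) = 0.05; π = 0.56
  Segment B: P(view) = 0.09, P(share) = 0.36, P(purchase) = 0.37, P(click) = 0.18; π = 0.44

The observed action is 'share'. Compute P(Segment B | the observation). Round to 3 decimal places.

0.402

By Bayes' theorem, P(k | x) = π_k f_k(x) / Σ_j π_j f_j(x).
Component likelihoods at x = 'share':
  p_A = 0.42
  p_B = 0.36
Multiply by the mixture weights:
  π_A·p_A = 0.56 × 0.42 = 0.2352
  π_B·p_B = 0.44 × 0.36 = 0.1584
Sum: 0.2352 + 0.1584 = 0.3936
So the posterior for Segment B is 0.1584 / 0.3936 ≈ 0.402.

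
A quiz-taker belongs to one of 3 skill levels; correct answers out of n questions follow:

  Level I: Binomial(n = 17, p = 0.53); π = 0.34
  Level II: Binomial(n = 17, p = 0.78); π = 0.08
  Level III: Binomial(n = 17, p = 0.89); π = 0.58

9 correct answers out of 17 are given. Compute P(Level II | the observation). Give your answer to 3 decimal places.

0.017

P(component k | x) = π_k·f_k(x) / marginal(x), where marginal(x) = Σ_j π_j·f_j(x).
Component likelihoods at x = 9 correct answers out of 17:
  p_I = 0.191008
  p_II = 0.0142567
  p_III = 0.000182573
Weight by the priors:
  π_I·p_I = 0.34 × 0.191008 = 0.0649426
  π_II·p_II = 0.08 × 0.0142567 = 0.00114053
  π_III·p_III = 0.58 × 0.000182573 = 0.000105892
Normaliser: 0.0649426 + 0.00114053 + 0.000105892 = 0.066189
So the posterior for Level II is 0.00114053 / 0.066189 ≈ 0.017.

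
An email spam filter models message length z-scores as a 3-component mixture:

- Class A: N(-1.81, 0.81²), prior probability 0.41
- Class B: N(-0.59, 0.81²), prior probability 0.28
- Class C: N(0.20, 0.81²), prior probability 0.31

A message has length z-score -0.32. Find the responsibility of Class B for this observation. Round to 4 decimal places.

P(component k | x) = w_k·f_k(x) / marginal(x), where marginal(x) = Σ_j w_j·f_j(x).
Component likelihoods at x = -0.32:
  L_A = (1/(0.81·√(2π)))·exp(−(-0.32−-1.81)²/(2·0.81²)) = 0.492521·exp(-1.69189) = 0.0907081
  L_B = (1/(0.81·√(2π)))·exp(−(-0.32−-0.59)²/(2·0.81²)) = 0.492521·exp(-0.05556) = 0.465905
  L_C = (1/(0.81·√(2π)))·exp(−(-0.32−0.20)²/(2·0.81²)) = 0.492521·exp(-0.20607) = 0.400804
Multiply by the mixture weights:
  w_A·L_A = 0.41 × 0.0907081 = 0.0371903
  w_B·L_B = 0.28 × 0.465905 = 0.130453
  w_C·L_C = 0.31 × 0.400804 = 0.124249
Marginal: 0.0371903 + 0.130453 + 0.124249 = 0.291893
P(Class B | -0.32) = 0.130453 / 0.291893 ≈ 0.4469

0.4469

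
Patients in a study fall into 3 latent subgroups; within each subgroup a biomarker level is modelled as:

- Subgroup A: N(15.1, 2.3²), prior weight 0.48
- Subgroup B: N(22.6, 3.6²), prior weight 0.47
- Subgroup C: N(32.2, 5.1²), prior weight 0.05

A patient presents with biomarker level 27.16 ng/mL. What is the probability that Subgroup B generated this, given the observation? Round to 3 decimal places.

0.907

P(component k | x) = π_k·f_k(x) / marginal(x), where marginal(x) = Σ_j π_j·f_j(x).
Component likelihoods at x = 27.16 ng/mL:
  f_A = (1/(2.3·√(2π)))·exp(−(27.16−15.1)²/(2·2.3²)) = 0.173453·exp(-13.74703) = 1.85747e-07
  f_B = (1/(3.6·√(2π)))·exp(−(27.16−22.6)²/(2·3.6²)) = 0.110817·exp(-0.80222) = 0.0496829
  f_C = (1/(5.1·√(2π)))·exp(−(27.16−32.2)²/(2·5.1²)) = 0.078224·exp(-0.48830) = 0.0480034
Multiply by the mixture weights:
  π_A·f_A = 0.48 × 1.85747e-07 = 8.91586e-08
  π_B·f_B = 0.47 × 0.0496829 = 0.023351
  π_C·f_C = 0.05 × 0.0480034 = 0.00240017
Denominator: 8.91586e-08 + 0.023351 + 0.00240017 = 0.0257512
So the posterior for Subgroup B is 0.023351 / 0.0257512 ≈ 0.907.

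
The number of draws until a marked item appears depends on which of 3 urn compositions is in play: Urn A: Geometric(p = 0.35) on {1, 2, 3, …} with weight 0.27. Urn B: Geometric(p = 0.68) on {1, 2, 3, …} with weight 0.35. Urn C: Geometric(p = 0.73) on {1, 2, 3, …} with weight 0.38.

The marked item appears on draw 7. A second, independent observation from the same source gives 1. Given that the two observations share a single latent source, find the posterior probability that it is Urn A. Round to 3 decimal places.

By Bayes' theorem, P(k | x) = π_k f_k(x) / Σ_j π_j f_j(x).
Since both observations come from the same component, the likelihood for component k is f_k(x₁)·f_k(x₂).
  p_A = [0.0263966] × [0.35] = 0.00923881
  p_B = [0.000730144] × [0.68] = 0.000496498
  p_C = [0.000282817] × [0.73] = 0.000206456
Unnormalised posteriors:
  π_A·p_A = 0.27 × 0.00923881 = 0.00249448
  π_B·p_B = 0.35 × 0.000496498 = 0.000173774
  π_C·p_C = 0.38 × 0.000206456 = 7.84534e-05
Evidence: 0.00249448 + 0.000173774 + 7.84534e-05 = 0.00274671
Responsibility of Urn A: 0.00249448 / 0.00274671 ≈ 0.908

0.908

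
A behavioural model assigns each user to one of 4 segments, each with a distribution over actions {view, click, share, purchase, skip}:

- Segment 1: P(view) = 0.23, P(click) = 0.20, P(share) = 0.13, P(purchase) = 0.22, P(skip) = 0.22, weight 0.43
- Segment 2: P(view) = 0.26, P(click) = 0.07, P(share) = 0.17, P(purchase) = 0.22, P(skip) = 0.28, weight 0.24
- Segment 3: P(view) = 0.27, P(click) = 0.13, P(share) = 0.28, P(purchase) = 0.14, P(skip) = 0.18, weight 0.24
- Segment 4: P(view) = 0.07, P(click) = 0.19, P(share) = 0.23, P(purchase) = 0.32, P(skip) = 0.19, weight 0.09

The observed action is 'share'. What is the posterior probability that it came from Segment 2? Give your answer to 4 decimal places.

By Bayes' theorem, P(k | x) = P(Z=k) f_k(x) / Σ_j P(Z=j) f_j(x).
Component likelihoods at x = 'share':
  p_1 = 0.13
  p_2 = 0.17
  p_3 = 0.28
  p_4 = 0.23
Unnormalised posteriors:
  P(Z=1)·p_1 = 0.43 × 0.13 = 0.0559
  P(Z=2)·p_2 = 0.24 × 0.17 = 0.0408
  P(Z=3)·p_3 = 0.24 × 0.28 = 0.0672
  P(Z=4)·p_4 = 0.09 × 0.23 = 0.0207
Normaliser: 0.0559 + 0.0408 + 0.0672 + 0.0207 = 0.1846
P(Segment 2 | 'share') = 0.0408 / 0.1846 ≈ 0.2210

0.2210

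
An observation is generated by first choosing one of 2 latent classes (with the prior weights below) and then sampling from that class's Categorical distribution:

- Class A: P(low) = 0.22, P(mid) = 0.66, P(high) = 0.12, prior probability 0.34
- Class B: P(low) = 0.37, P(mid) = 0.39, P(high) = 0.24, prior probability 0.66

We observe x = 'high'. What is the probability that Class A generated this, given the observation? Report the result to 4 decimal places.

0.2048

Apply Bayes' rule: the posterior for each component is proportional to its prior times its likelihood at x.
Evaluate each component's likelihood at the observed value:
  L_A = 0.12
  L_B = 0.24
Unnormalised posteriors:
  π_A·L_A = 0.34 × 0.12 = 0.0408
  π_B·L_B = 0.66 × 0.24 = 0.1584
Normaliser: 0.0408 + 0.1584 = 0.1992
Responsibility of Class A: 0.0408 / 0.1992 ≈ 0.2048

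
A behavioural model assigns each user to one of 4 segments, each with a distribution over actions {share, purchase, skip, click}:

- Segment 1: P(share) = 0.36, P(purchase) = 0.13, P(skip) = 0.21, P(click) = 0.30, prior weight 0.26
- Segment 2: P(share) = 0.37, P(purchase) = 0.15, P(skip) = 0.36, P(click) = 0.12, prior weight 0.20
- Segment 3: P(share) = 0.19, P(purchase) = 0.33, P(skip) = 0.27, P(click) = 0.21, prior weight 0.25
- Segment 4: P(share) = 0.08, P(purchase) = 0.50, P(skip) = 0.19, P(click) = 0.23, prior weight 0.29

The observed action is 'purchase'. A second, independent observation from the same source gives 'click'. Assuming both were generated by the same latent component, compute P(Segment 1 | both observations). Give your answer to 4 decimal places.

0.1574

The responsibility of component k is w_k f_k(x) divided by Σ_j w_j f_j(x).
Since both observations come from the same component, the likelihood for component k is f_k(x₁)·f_k(x₂).
  L_1 = [0.13] × [0.3] = 0.039
  L_2 = [0.15] × [0.12] = 0.018
  L_3 = [0.33] × [0.21] = 0.0693
  L_4 = [0.5] × [0.23] = 0.115
Unnormalised posteriors:
  w_1·L_1 = 0.26 × 0.039 = 0.01014
  w_2·L_2 = 0.20 × 0.018 = 0.0036
  w_3·L_3 = 0.25 × 0.0693 = 0.017325
  w_4·L_4 = 0.29 × 0.115 = 0.03335
Normaliser: 0.01014 + 0.0036 + 0.017325 + 0.03335 = 0.064415
P(Segment 1 | data) ≈ 0.1574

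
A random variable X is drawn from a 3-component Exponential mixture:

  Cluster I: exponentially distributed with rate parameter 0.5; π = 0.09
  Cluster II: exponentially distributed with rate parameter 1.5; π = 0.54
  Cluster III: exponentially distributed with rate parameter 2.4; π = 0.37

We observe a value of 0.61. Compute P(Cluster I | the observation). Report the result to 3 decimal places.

0.059

Apply Bayes' rule: the posterior for each component is proportional to its prior times its likelihood at x.
Evaluate each component's likelihood at the observed value:
  L_I = 0.5·e^(−0.5·0.61) = 0.5·e^(−0.3050) = 0.368562
  L_II = 1.5·e^(−1.5·0.61) = 1.5·e^(−0.9150) = 0.600775
  L_III = 2.4·e^(−2.4·0.61) = 2.4·e^(−1.4640) = 0.555142
Weight by the priors:
  P(Z=I)·L_I = 0.09 × 0.368562 = 0.0331706
  P(Z=II)·L_II = 0.54 × 0.600775 = 0.324418
  P(Z=III)·L_III = 0.37 × 0.555142 = 0.205403
Sum: 0.0331706 + 0.324418 + 0.205403 = 0.562992
P(Cluster I | the observation) = 0.0331706 / 0.562992 ≈ 0.059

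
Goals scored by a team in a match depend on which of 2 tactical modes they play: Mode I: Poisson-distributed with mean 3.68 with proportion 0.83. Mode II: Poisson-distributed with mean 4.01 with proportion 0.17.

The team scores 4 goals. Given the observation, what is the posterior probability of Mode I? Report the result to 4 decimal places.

0.8281

Apply Bayes' rule: the posterior for each component is proportional to its prior times its likelihood at x.
Evaluate each component's likelihood at the observed value:
  p_I = e^(−3.68)·3.68^4/4! = 0.192742
  p_II = e^(−4.01)·4.01^4/4! = 0.195364
Multiply by the mixture weights:
  π_I·p_I = 0.83 × 0.192742 = 0.159976
  π_II·p_II = 0.17 × 0.195364 = 0.0332119
Marginal: 0.159976 + 0.0332119 = 0.193188
So the posterior for Mode I is 0.159976 / 0.193188 ≈ 0.8281.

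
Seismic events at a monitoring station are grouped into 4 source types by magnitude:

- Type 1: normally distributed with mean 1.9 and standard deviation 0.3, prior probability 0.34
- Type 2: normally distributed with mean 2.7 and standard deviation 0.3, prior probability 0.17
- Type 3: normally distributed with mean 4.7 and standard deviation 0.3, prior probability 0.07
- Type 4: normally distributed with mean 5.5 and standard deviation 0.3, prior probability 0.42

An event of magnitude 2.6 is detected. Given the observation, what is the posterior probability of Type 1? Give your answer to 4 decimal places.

P(component k | x) = P(Z=k)·f_k(x) / marginal(x), where marginal(x) = Σ_j P(Z=j)·f_j(x).
Normal densities:
  L_1 = 0.0874063
  L_2 = 1.25794
  L_3 = 3.04491e-11
  L_4 = 6.8012e-21
Multiply by the mixture weights:
  P(Z=1)·L_1 = 0.34 × 0.0874063 = 0.0297181
  P(Z=2)·L_2 = 0.17 × 1.25794 = 0.21385
  P(Z=3)·L_3 = 0.07 × 3.04491e-11 = 2.13143e-12
  P(Z=4)·L_4 = 0.42 × 6.8012e-21 = 2.8565e-21
Denominator: 0.0297181 + 0.21385 + 2.13143e-12 + 2.8565e-21 = 0.243569
P(Type 1 | the observation) = 0.0297181 / 0.243569 ≈ 0.1220

0.1220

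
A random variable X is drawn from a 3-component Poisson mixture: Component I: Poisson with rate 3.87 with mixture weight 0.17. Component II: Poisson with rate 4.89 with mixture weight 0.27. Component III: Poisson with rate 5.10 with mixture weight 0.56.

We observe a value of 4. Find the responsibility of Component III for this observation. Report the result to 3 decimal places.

Posterior ∝ prior × likelihood, so P(k | x) ∝ π_k f_k(x); normalise over all components.
Evaluate each component's likelihood at the observed value:
  p_I = 0.194945
  p_II = 0.179194
  p_III = 0.171857
Prior × likelihood for each component:
  π_I·p_I = 0.17 × 0.194945 = 0.0331407
  π_II·p_II = 0.27 × 0.179194 = 0.0483825
  π_III·p_III = 0.56 × 0.171857 = 0.09624
Sum: 0.0331407 + 0.0483825 + 0.09624 = 0.177763
P(Component III | the observation) = 0.09624 / 0.177763 ≈ 0.541

0.541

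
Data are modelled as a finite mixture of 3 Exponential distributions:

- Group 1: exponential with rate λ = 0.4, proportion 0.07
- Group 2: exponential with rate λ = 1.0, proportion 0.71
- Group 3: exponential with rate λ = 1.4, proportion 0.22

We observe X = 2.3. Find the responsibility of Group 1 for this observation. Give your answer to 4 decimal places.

0.1179

Posterior ∝ prior × likelihood, so P(k | x) ∝ π_k f_k(x); normalise over all components.
Evaluate each component's likelihood at the observed value:
  p_1 = 0.4·e^(−0.4·2.3) = 0.4·e^(−0.9200) = 0.159408
  p_2 = 1.0·e^(−1.0·2.3) = 1.0·e^(−2.3000) = 0.100259
  p_3 = 1.4·e^(−1.4·2.3) = 1.4·e^(−3.2200) = 0.0559371
Prior × likelihood for each component:
  π_1·p_1 = 0.07 × 0.159408 = 0.0111585
  π_2·p_2 = 0.71 × 0.100259 = 0.0711838
  π_3·p_3 = 0.22 × 0.0559371 = 0.0123062
Marginal: 0.0111585 + 0.0711838 + 0.0123062 = 0.0946485
P(Group 1 | data) ≈ 0.1179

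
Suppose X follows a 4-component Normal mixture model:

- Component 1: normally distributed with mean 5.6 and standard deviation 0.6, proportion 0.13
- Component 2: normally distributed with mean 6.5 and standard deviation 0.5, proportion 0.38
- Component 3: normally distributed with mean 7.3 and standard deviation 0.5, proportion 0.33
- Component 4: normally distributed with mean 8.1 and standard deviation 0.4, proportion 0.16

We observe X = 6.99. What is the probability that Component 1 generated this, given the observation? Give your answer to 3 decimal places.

By Bayes' theorem, P(k | x) = π_k f_k(x) / Σ_j π_j f_j(x).
Normal densities:
  L_1 = 0.0454299
  L_2 = 0.493619
  L_3 = 0.658368
  L_4 = 0.0212168
Multiply by the mixture weights:
  π_1·L_1 = 0.13 × 0.0454299 = 0.00590589
  π_2·L_2 = 0.38 × 0.493619 = 0.187575
  π_3·L_3 = 0.33 × 0.658368 = 0.217261
  π_4·L_4 = 0.16 × 0.0212168 = 0.00339469
Sum: 0.00590589 + 0.187575 + 0.217261 + 0.00339469 = 0.414137
P(Component 1 | data) = 0.00590589 / 0.414137 ≈ 0.014

0.014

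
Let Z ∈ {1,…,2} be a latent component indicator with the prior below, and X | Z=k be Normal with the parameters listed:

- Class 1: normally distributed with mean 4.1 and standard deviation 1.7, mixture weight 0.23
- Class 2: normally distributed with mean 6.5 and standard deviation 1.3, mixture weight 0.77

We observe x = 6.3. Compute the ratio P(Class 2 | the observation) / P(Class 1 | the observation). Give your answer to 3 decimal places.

9.995

Only the two components matter; the odds are (π_i f_i(x)) / (π_j f_j(x)).
Component likelihoods at x = 6.3:
  f_1 = 0.101577
  f_2 = 0.303268
Posterior odds = (π_2·f_2) / (π_1·f_1) = (0.77·0.303268) / (0.23·0.101577) = 0.233517 / 0.0233627 ≈ 9.995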